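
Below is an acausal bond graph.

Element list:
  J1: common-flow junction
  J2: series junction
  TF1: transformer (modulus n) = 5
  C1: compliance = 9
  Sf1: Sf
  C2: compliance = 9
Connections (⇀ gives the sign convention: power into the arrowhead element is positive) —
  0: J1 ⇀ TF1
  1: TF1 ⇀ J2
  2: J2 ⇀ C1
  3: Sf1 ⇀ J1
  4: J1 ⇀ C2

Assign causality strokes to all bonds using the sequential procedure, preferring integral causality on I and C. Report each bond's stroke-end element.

bond 3 →Sf1  (Sf1 fixes flow; stroke at Sf1)
bond 0 →J1  (1-jn J1 has f-setter on 3)
bond 4 →J1  (common-f at J1 fixed by 3)
bond 1 →TF1  (through TF1, causality passes straight; one stroke at TF1)
bond 2 →J2  (common-f at J2 fixed by 1)

bond 0 stroke→J1
bond 1 stroke→TF1
bond 2 stroke→J2
bond 3 stroke→Sf1
bond 4 stroke→J1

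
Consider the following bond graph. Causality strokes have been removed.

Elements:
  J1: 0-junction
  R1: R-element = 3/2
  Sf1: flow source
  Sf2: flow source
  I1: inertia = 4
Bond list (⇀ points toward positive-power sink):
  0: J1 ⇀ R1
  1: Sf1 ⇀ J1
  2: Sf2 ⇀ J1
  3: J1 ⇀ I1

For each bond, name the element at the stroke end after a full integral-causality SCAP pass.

b1 stroke at Sf1  (Sf1 fixes flow; stroke at Sf1)
b2 stroke at Sf2  (Sf2 fixes flow; stroke at Sf2)
b3 stroke at I1  (prefer integral on I1)
b0 stroke at J1  (J1: last free bond brings effort in)

b0 →J1
b1 →Sf1
b2 →Sf2
b3 →I1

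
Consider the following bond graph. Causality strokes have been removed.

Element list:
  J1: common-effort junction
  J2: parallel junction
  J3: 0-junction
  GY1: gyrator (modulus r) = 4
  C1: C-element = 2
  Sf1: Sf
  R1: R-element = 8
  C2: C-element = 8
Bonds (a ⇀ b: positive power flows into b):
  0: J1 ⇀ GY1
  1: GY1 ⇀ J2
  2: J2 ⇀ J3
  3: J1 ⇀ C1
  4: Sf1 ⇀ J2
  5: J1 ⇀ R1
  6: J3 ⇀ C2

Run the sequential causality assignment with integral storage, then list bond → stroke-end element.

bond 0 |GY1
bond 1 |GY1
bond 2 |J2
bond 3 |J1
bond 4 |Sf1
bond 5 |R1
bond 6 |J3

b4 stroke at Sf1  (Sf1 fixes flow; stroke at Sf1)
b3 stroke at J1  (prefer integral on C1)
b0 stroke at GY1  (J1: bond 3 brought effort, rest push out)
b5 stroke at R1  (0-jn J1 has e-setter on 3)
b1 stroke at GY1  (GY GY1: same side as bond 0)
b2 stroke at J2  (J2: last free bond brings effort in)
b6 stroke at J3  (J3: last free bond brings effort in)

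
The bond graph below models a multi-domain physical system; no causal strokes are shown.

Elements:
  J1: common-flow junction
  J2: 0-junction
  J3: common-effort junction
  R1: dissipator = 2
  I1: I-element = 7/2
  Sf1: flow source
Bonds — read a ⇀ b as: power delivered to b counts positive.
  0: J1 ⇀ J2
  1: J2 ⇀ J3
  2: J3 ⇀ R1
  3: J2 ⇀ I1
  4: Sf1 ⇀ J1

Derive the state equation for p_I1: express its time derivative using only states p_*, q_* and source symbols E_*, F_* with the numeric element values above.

β4 →Sf1  (Sf1: flow source, stroke at near end)
β0 →J1  (common-f at J1 fixed by 4)
β3 →I1  (I1: I, integral causality)
β1 →J2  (J2: last free bond brings effort in)
β2 →J3  (J3: last free bond brings effort in)

dp_I1/dt = 2*F_Sf1 - 4*p_I1/7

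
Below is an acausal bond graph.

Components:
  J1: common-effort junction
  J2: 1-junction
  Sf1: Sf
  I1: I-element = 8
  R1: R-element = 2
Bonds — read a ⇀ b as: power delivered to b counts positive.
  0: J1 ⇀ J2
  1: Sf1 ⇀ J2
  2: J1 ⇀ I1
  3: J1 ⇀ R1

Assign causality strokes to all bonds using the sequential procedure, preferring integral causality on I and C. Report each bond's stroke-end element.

#1 stroke→Sf1  (source Sf1 imposes f)
#0 stroke→J2  (J2: bond 1 brought flow, rest push out)
#2 stroke→I1  (I1 integral (f out))
#3 stroke→J1  (only one effort-in slot at J1)

#0 →J2
#1 →Sf1
#2 →I1
#3 →J1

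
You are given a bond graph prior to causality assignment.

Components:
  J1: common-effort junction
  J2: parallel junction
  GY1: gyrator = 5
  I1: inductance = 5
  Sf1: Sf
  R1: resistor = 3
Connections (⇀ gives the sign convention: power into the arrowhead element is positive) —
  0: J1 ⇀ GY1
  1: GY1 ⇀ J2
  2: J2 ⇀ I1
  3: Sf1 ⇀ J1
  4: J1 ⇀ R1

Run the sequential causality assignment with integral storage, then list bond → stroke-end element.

#3 |Sf1  (source Sf1 imposes f)
#2 |I1  (I1 outputs flow p/I1)
#1 |J2  (only one effort-in slot at J2)
#0 |J1  (GY1 both-in/both-out from 1)
#4 |R1  (J1: bond 0 brought effort, rest push out)

β0 |J1
β1 |J2
β2 |I1
β3 |Sf1
β4 |R1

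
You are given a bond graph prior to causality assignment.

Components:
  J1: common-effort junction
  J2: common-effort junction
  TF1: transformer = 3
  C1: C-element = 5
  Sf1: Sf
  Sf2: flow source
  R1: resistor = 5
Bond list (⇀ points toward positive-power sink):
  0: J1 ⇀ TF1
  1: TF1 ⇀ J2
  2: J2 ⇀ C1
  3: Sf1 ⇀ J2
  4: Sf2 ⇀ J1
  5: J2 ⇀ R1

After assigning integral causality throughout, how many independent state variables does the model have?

1  (C1 all integral)

b3 stroke→Sf1  (Sf1 fixes flow; stroke at Sf1)
b4 stroke→Sf2  (source Sf2 imposes f)
b0 stroke→J1  (J1 needs exactly one e-in)
b1 stroke→TF1  (TF1: transformer flips bond 0)
b2 stroke→J2  (C1 outputs effort q/C1)
b5 stroke→R1  (J2 effort already set via bond 2)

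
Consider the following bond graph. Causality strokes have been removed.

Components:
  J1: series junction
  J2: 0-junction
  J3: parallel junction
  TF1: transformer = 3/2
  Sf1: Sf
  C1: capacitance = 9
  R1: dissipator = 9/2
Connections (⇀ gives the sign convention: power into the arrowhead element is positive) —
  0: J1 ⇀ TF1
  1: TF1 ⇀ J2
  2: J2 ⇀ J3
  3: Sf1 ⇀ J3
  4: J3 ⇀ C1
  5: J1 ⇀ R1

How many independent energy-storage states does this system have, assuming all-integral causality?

1  (C1 all integral)

#3 →Sf1  (Sf1 (Sf) sets flow on bond)
#4 →J3  (C1 integral (e out))
#2 →J2  (common-e at J3 fixed by 4)
#1 →TF1  (common-e at J2 fixed by 2)
#0 →J1  (TF1 one-in-one-out from 1)
#5 →R1  (only one flow-in slot at J1)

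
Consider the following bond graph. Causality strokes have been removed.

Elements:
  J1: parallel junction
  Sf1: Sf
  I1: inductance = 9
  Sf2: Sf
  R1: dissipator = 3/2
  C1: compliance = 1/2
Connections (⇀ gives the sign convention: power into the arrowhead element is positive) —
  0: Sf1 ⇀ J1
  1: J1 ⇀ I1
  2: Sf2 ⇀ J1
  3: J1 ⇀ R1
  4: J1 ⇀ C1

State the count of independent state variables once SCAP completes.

2  (C1, I1 all integral)

#0 |Sf1  (Sf1 fixes flow; stroke at Sf1)
#2 |Sf2  (Sf2 (Sf) sets flow on bond)
#1 |I1  (I1 integral (f out))
#4 |J1  (C1 integral (e out))
#3 |R1  (common-e at J1 fixed by 4)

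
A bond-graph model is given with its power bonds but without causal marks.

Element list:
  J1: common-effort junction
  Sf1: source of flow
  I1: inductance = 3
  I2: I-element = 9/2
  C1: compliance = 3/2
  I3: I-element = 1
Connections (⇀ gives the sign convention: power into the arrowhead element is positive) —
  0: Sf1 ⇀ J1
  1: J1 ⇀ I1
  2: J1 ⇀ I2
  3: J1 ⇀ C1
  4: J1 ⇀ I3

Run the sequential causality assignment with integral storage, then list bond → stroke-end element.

β0 stroke at Sf1
β1 stroke at I1
β2 stroke at I2
β3 stroke at J1
β4 stroke at I3

bond 0 stroke→Sf1  (Sf1: flow source, stroke at near end)
bond 1 stroke→I1  (I1: I, integral causality)
bond 2 stroke→I2  (I2 outputs flow p/I2)
bond 3 stroke→J1  (C1 integral (e out))
bond 4 stroke→I3  (J1 effort already set via bond 3)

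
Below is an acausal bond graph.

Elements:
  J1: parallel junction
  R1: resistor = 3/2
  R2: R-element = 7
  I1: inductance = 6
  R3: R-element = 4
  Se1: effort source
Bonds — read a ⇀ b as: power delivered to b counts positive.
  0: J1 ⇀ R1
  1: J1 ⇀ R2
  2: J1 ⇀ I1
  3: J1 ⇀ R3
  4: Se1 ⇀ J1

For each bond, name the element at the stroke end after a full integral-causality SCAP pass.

#0 stroke at R1
#1 stroke at R2
#2 stroke at I1
#3 stroke at R3
#4 stroke at J1

bond 4 stroke at J1  (source Se1 imposes e)
bond 0 stroke at R1  (common-e at J1 fixed by 4)
bond 1 stroke at R2  (J1 effort already set via bond 4)
bond 2 stroke at I1  (J1: bond 4 brought effort, rest push out)
bond 3 stroke at R3  (J1: bond 4 brought effort, rest push out)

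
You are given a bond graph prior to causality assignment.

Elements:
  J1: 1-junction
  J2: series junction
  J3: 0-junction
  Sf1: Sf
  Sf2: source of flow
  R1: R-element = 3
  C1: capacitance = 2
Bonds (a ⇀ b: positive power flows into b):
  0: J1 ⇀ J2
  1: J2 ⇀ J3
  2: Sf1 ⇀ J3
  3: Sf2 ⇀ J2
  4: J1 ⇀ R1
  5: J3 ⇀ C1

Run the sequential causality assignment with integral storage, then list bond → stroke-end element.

bond 2 stroke at Sf1  (source Sf1 imposes f)
bond 3 stroke at Sf2  (Sf2 fixes flow; stroke at Sf2)
bond 0 stroke at J2  (J2: bond 3 brought flow, rest push out)
bond 1 stroke at J2  (common-f at J2 fixed by 3)
bond 5 stroke at J3  (closing 0-jn rule on J3)
bond 4 stroke at J1  (J1 flow already set via bond 0)

β0 →J2
β1 →J2
β2 →Sf1
β3 →Sf2
β4 →J1
β5 →J3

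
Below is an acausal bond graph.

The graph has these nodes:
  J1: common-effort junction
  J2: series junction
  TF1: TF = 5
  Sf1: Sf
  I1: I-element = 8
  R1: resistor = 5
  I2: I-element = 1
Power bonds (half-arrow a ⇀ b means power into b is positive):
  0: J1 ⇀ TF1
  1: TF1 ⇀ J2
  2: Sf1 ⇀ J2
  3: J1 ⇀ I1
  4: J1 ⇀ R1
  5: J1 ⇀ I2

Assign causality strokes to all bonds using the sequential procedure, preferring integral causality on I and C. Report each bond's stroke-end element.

β0 →TF1
β1 →J2
β2 →Sf1
β3 →I1
β4 →J1
β5 →I2

#2 |Sf1  (Sf1 (Sf) sets flow on bond)
#1 |J2  (common-f at J2 fixed by 2)
#0 |TF1  (TF1: transformer flips bond 1)
#3 |I1  (I1 integral (f out))
#5 |I2  (I2 integral (f out))
#4 |J1  (J1: last free bond brings effort in)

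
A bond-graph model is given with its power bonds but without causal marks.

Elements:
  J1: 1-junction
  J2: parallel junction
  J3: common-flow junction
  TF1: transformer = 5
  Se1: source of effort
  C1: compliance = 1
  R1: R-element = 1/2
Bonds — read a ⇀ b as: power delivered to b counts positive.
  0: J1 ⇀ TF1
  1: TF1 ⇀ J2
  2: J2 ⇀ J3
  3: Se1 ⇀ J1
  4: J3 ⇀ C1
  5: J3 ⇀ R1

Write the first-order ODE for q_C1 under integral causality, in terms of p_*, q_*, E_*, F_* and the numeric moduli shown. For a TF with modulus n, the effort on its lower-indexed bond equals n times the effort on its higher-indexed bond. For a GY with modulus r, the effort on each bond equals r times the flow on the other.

dq_C1/dt = 2*E_Se1/5 - 2*q_C1

#3 stroke→J1  (source Se1 imposes e)
#0 stroke→TF1  (only one flow-in slot at J1)
#1 stroke→J2  (through TF1, causality passes straight; one stroke at TF1)
#2 stroke→J3  (common-e at J2 fixed by 1)
#4 stroke→J3  (prefer integral on C1)
#5 stroke→R1  (only one flow-in slot at J3)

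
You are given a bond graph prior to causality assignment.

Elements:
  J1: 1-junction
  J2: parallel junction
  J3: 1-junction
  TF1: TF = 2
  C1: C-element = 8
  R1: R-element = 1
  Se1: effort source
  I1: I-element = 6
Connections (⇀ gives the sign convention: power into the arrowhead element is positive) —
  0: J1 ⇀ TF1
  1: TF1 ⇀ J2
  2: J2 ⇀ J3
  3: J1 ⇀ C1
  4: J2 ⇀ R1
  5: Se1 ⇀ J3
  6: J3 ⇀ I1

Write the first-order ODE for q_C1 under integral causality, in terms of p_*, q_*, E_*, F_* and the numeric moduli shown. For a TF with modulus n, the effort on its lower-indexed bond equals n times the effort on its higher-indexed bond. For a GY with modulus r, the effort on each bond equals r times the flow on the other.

dq_C1/dt = p_I1/12 - q_C1/32

bond 5 |J3  (Se1 fixes effort; stroke away)
bond 3 |J1  (C1: C, integral causality)
bond 0 |TF1  (closing 1-jn rule on J1)
bond 1 |J2  (TF TF1: opposite of bond 0)
bond 2 |J3  (J2: bond 1 brought effort, rest push out)
bond 4 |R1  (common-e at J2 fixed by 1)
bond 6 |I1  (J3 needs exactly one f-in)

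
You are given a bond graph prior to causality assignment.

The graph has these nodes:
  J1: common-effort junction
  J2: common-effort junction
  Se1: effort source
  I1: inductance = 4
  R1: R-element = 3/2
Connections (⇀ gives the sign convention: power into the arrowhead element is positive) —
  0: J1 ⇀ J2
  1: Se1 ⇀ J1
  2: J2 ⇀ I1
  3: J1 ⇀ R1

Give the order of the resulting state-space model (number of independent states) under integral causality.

#1 stroke→J1  (Se1 fixes effort; stroke away)
#0 stroke→J2  (J1: bond 1 brought effort, rest push out)
#3 stroke→R1  (J1: bond 1 brought effort, rest push out)
#2 stroke→I1  (common-e at J2 fixed by 0)

1  (I1 all integral)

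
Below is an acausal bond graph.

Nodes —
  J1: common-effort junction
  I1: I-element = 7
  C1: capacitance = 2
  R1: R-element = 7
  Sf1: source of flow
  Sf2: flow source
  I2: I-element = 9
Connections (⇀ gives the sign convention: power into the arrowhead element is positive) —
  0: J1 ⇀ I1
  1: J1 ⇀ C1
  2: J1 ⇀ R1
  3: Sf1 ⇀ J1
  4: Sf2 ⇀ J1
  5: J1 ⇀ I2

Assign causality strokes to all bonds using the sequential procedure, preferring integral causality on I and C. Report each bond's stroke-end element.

β0 |I1
β1 |J1
β2 |R1
β3 |Sf1
β4 |Sf2
β5 |I2

bond 3 →Sf1  (source Sf1 imposes f)
bond 4 →Sf2  (source Sf2 imposes f)
bond 0 →I1  (I1 integral (f out))
bond 1 →J1  (C1 outputs effort q/C1)
bond 2 →R1  (J1: bond 1 brought effort, rest push out)
bond 5 →I2  (J1 effort already set via bond 1)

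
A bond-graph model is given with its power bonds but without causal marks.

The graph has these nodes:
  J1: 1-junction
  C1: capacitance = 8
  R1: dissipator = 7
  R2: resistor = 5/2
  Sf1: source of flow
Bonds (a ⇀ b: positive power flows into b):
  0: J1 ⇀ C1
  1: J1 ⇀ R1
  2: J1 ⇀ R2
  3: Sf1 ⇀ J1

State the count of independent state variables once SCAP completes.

1  (C1 all integral)

bond 3 →Sf1  (source Sf1 imposes f)
bond 0 →J1  (J1 flow already set via bond 3)
bond 1 →J1  (1-jn J1 has f-setter on 3)
bond 2 →J1  (J1: bond 3 brought flow, rest push out)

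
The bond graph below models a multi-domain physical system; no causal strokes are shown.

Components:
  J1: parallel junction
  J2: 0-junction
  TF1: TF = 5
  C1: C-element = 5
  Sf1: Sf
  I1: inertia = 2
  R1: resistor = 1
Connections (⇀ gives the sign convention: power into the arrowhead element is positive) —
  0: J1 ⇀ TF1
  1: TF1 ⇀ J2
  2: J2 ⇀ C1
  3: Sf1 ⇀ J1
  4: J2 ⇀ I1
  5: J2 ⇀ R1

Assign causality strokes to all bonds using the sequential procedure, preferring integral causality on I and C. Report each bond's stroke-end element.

bond 3 |Sf1  (Sf1 fixes flow; stroke at Sf1)
bond 0 |J1  (J1: last free bond brings effort in)
bond 1 |TF1  (TF1: transformer flips bond 0)
bond 2 |J2  (C1 outputs effort q/C1)
bond 4 |I1  (J2 effort already set via bond 2)
bond 5 |R1  (common-e at J2 fixed by 2)

#0 →J1
#1 →TF1
#2 →J2
#3 →Sf1
#4 →I1
#5 →R1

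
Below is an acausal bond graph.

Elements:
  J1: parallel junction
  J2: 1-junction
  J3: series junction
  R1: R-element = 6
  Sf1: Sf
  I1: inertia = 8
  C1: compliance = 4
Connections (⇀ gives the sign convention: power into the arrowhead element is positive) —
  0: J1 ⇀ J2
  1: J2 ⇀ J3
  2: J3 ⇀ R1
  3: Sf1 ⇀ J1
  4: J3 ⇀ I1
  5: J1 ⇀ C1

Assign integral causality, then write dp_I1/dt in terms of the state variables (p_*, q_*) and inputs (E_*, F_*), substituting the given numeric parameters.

dp_I1/dt = -3*p_I1/4 + q_C1/4

β3 →Sf1  (Sf1 fixes flow; stroke at Sf1)
β4 →I1  (prefer integral on I1)
β1 →J3  (common-f at J3 fixed by 4)
β2 →J3  (common-f at J3 fixed by 4)
β0 →J2  (J2 flow already set via bond 1)
β5 →J1  (J1: last free bond brings effort in)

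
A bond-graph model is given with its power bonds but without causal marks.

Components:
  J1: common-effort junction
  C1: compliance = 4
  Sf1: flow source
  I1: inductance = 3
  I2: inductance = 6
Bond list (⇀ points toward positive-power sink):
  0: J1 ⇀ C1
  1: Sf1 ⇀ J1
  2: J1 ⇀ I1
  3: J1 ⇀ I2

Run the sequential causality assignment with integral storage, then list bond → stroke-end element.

#1 →Sf1  (source Sf1 imposes f)
#0 →J1  (prefer integral on C1)
#2 →I1  (common-e at J1 fixed by 0)
#3 →I2  (J1 effort already set via bond 0)

b0 stroke at J1
b1 stroke at Sf1
b2 stroke at I1
b3 stroke at I2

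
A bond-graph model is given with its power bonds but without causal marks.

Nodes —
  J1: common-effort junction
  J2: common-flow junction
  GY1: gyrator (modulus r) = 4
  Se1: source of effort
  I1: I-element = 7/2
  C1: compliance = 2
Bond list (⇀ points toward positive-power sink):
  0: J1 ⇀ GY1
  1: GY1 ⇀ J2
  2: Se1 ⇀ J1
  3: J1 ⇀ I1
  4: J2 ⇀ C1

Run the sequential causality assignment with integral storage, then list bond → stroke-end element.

bond 0 stroke at GY1
bond 1 stroke at GY1
bond 2 stroke at J1
bond 3 stroke at I1
bond 4 stroke at J2

bond 2 stroke→J1  (Se1 fixes effort; stroke away)
bond 0 stroke→GY1  (J1 effort already set via bond 2)
bond 3 stroke→I1  (J1 effort already set via bond 2)
bond 1 stroke→GY1  (GY1 both-in/both-out from 0)
bond 4 stroke→J2  (J2: bond 1 brought flow, rest push out)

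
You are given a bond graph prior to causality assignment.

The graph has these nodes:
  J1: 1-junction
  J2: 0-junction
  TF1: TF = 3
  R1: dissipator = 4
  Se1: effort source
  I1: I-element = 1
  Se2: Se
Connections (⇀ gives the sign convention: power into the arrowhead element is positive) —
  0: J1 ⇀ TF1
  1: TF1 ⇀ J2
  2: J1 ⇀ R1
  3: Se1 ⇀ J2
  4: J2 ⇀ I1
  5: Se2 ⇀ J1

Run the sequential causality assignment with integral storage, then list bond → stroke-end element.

b3 stroke at J2  (Se1 fixes effort; stroke away)
b5 stroke at J1  (source Se2 imposes e)
b1 stroke at TF1  (0-jn J2 has e-setter on 3)
b4 stroke at I1  (J2: bond 3 brought effort, rest push out)
b0 stroke at J1  (TF TF1: opposite of bond 1)
b2 stroke at R1  (only one flow-in slot at J1)

β0 stroke at J1
β1 stroke at TF1
β2 stroke at R1
β3 stroke at J2
β4 stroke at I1
β5 stroke at J1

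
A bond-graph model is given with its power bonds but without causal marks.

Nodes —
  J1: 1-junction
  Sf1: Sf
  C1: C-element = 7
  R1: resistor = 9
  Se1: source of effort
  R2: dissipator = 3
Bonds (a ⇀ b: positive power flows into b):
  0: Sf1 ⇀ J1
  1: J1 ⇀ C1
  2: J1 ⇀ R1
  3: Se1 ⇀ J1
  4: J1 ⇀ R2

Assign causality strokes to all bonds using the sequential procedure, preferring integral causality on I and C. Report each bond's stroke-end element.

bond 0 stroke→Sf1  (Sf1 (Sf) sets flow on bond)
bond 3 stroke→J1  (Se1 fixes effort; stroke away)
bond 1 stroke→J1  (J1 flow already set via bond 0)
bond 2 stroke→J1  (J1 flow already set via bond 0)
bond 4 stroke→J1  (common-f at J1 fixed by 0)

β0 stroke at Sf1
β1 stroke at J1
β2 stroke at J1
β3 stroke at J1
β4 stroke at J1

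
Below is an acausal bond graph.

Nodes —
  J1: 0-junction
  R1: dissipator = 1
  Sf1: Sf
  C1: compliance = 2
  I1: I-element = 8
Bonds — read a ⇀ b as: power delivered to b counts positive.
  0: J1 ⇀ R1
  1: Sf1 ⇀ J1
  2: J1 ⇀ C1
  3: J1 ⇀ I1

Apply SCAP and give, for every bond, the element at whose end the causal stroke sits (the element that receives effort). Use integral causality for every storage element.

β0 stroke→R1
β1 stroke→Sf1
β2 stroke→J1
β3 stroke→I1

#1 |Sf1  (Sf1 fixes flow; stroke at Sf1)
#2 |J1  (C1: C, integral causality)
#0 |R1  (J1 effort already set via bond 2)
#3 |I1  (0-jn J1 has e-setter on 2)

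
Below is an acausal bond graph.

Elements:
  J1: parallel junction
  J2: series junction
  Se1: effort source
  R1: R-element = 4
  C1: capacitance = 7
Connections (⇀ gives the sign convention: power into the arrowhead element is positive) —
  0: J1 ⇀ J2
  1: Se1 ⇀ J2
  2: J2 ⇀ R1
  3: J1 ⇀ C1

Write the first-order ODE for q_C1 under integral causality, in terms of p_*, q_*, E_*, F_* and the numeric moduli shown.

β1 stroke→J2  (Se1: effort source, stroke at far end)
β3 stroke→J1  (C1 integral (e out))
β0 stroke→J2  (J1: bond 3 brought effort, rest push out)
β2 stroke→R1  (J2 needs exactly one f-in)

dq_C1/dt = -E_Se1/4 - q_C1/28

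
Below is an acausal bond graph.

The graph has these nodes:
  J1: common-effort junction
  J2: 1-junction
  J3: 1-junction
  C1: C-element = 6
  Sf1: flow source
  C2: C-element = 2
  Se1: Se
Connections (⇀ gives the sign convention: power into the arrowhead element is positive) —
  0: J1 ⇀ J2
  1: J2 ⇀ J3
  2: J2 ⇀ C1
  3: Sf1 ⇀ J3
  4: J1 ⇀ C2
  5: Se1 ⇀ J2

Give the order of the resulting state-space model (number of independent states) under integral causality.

b3 stroke→Sf1  (Sf1 (Sf) sets flow on bond)
b5 stroke→J2  (source Se1 imposes e)
b1 stroke→J3  (1-jn J3 has f-setter on 3)
b0 stroke→J2  (1-jn J2 has f-setter on 1)
b2 stroke→J2  (common-f at J2 fixed by 1)
b4 stroke→J1  (J1 needs exactly one e-in)

2  (C1, C2 all integral)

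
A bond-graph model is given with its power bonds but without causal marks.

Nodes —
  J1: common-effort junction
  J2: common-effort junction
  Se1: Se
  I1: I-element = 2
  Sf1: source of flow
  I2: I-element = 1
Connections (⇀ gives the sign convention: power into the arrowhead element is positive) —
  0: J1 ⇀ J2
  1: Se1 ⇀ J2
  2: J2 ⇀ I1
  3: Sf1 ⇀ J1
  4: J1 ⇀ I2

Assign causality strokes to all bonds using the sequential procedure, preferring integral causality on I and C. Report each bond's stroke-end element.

#1 →J2  (source Se1 imposes e)
#3 →Sf1  (Sf1: flow source, stroke at near end)
#0 →J1  (0-jn J2 has e-setter on 1)
#2 →I1  (J2: bond 1 brought effort, rest push out)
#4 →I2  (J1: bond 0 brought effort, rest push out)

β0 →J1
β1 →J2
β2 →I1
β3 →Sf1
β4 →I2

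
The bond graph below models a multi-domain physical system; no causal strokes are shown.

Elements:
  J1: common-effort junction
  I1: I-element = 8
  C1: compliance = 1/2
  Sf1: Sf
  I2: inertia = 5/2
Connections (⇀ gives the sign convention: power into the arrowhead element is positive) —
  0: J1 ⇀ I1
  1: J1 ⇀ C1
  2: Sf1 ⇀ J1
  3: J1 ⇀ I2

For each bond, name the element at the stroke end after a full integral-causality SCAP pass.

β2 →Sf1  (Sf1 (Sf) sets flow on bond)
β0 →I1  (prefer integral on I1)
β1 →J1  (C1: C, integral causality)
β3 →I2  (common-e at J1 fixed by 1)

#0 →I1
#1 →J1
#2 →Sf1
#3 →I2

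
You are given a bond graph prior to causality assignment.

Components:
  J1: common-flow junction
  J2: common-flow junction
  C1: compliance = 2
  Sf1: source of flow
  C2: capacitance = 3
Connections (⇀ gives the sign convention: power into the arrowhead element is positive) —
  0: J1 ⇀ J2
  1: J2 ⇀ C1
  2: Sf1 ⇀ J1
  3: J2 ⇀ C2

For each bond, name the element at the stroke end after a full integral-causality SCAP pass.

β0 stroke→J1
β1 stroke→J2
β2 stroke→Sf1
β3 stroke→J2

β2 →Sf1  (Sf1 (Sf) sets flow on bond)
β0 →J1  (J1 flow already set via bond 2)
β1 →J2  (J2: bond 0 brought flow, rest push out)
β3 →J2  (1-jn J2 has f-setter on 0)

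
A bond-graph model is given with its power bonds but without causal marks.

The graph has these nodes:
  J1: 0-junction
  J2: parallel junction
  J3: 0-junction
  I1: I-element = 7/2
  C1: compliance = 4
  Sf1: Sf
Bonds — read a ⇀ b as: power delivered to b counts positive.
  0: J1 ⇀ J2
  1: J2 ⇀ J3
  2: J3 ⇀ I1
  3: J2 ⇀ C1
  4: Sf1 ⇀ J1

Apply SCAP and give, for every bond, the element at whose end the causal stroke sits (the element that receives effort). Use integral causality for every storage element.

#4 stroke at Sf1  (source Sf1 imposes f)
#0 stroke at J1  (closing 0-jn rule on J1)
#2 stroke at I1  (I1 outputs flow p/I1)
#1 stroke at J3  (J3 needs exactly one e-in)
#3 stroke at J2  (only one effort-in slot at J2)

#0 stroke→J1
#1 stroke→J3
#2 stroke→I1
#3 stroke→J2
#4 stroke→Sf1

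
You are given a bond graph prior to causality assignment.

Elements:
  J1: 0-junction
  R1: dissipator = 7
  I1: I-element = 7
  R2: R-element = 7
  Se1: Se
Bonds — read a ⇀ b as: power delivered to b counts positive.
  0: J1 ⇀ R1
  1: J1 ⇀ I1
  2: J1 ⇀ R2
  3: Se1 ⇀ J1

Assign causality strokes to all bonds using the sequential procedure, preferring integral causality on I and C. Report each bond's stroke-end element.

β3 →J1  (source Se1 imposes e)
β0 →R1  (0-jn J1 has e-setter on 3)
β1 →I1  (J1: bond 3 brought effort, rest push out)
β2 →R2  (J1 effort already set via bond 3)

b0 stroke at R1
b1 stroke at I1
b2 stroke at R2
b3 stroke at J1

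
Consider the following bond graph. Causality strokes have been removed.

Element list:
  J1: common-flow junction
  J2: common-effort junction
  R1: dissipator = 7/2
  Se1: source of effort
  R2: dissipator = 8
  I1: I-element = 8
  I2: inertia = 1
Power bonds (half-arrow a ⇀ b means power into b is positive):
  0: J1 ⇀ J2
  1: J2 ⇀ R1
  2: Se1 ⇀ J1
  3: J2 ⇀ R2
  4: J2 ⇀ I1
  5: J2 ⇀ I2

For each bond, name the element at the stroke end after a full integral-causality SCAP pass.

b2 →J1  (Se1: effort source, stroke at far end)
b0 →J2  (J1: last free bond brings flow in)
b1 →R1  (J2 effort already set via bond 0)
b3 →R2  (J2 effort already set via bond 0)
b4 →I1  (J2: bond 0 brought effort, rest push out)
b5 →I2  (common-e at J2 fixed by 0)

bond 0 →J2
bond 1 →R1
bond 2 →J1
bond 3 →R2
bond 4 →I1
bond 5 →I2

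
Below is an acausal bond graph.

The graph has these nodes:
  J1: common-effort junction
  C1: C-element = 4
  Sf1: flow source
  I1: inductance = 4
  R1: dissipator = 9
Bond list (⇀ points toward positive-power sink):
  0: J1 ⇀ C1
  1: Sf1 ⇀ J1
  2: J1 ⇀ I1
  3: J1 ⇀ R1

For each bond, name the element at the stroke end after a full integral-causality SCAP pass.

b0 stroke at J1
b1 stroke at Sf1
b2 stroke at I1
b3 stroke at R1

β1 →Sf1  (source Sf1 imposes f)
β0 →J1  (C1 integral (e out))
β2 →I1  (J1 effort already set via bond 0)
β3 →R1  (common-e at J1 fixed by 0)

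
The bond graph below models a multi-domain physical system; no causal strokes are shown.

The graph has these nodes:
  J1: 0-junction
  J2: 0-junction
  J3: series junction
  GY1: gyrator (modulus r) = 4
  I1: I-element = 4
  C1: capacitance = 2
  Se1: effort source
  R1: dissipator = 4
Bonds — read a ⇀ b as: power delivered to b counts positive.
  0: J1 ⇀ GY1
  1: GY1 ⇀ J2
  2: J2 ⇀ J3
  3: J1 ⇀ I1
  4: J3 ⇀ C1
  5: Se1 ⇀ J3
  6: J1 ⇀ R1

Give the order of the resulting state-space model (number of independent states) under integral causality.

#5 →J3  (Se1 fixes effort; stroke away)
#3 →I1  (I1 integral (f out))
#4 →J3  (prefer integral on C1)
#2 →J2  (J3 needs exactly one f-in)
#1 →GY1  (common-e at J2 fixed by 2)
#0 →GY1  (GY1 both-in/both-out from 1)
#6 →J1  (only one effort-in slot at J1)

2  (C1, I1 all integral)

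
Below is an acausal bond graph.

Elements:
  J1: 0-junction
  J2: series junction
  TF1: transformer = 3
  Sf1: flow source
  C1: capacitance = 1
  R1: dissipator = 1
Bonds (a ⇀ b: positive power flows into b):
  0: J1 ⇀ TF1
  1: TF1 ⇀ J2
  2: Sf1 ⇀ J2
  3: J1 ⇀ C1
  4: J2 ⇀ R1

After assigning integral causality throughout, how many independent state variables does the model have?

1  (C1 all integral)

#2 stroke at Sf1  (Sf1: flow source, stroke at near end)
#1 stroke at J2  (common-f at J2 fixed by 2)
#4 stroke at J2  (J2: bond 2 brought flow, rest push out)
#0 stroke at TF1  (through TF1, causality passes straight; one stroke at TF1)
#3 stroke at J1  (J1: last free bond brings effort in)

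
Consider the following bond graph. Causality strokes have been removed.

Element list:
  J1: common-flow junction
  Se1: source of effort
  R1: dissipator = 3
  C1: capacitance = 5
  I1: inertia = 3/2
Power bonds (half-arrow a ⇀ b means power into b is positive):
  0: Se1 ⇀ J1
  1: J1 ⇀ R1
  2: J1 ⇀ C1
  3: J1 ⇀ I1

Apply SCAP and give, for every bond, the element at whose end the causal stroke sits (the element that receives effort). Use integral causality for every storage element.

β0 →J1
β1 →J1
β2 →J1
β3 →I1

β0 |J1  (Se1 (Se) sets effort on bond)
β2 |J1  (prefer integral on C1)
β3 |I1  (I1: I, integral causality)
β1 |J1  (common-f at J1 fixed by 3)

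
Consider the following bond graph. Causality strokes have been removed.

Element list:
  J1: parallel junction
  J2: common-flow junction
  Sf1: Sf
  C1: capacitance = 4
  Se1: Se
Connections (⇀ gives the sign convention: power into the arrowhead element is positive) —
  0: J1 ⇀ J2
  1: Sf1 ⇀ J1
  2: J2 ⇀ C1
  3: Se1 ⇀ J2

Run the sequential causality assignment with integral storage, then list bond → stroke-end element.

b1 stroke at Sf1  (Sf1 fixes flow; stroke at Sf1)
b3 stroke at J2  (source Se1 imposes e)
b0 stroke at J1  (only one effort-in slot at J1)
b2 stroke at J2  (1-jn J2 has f-setter on 0)

#0 |J1
#1 |Sf1
#2 |J2
#3 |J2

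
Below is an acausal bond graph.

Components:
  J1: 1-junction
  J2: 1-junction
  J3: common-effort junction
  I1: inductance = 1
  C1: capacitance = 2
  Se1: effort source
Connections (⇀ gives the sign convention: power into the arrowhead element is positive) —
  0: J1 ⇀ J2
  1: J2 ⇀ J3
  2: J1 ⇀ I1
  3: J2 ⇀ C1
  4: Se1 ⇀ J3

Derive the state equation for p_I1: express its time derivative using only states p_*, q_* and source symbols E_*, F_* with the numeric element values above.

dp_I1/dt = -E_Se1 - q_C1/2

b4 →J3  (Se1 fixes effort; stroke away)
b1 →J2  (J3 effort already set via bond 4)
b2 →I1  (prefer integral on I1)
b0 →J1  (J1: bond 2 brought flow, rest push out)
b3 →J2  (common-f at J2 fixed by 0)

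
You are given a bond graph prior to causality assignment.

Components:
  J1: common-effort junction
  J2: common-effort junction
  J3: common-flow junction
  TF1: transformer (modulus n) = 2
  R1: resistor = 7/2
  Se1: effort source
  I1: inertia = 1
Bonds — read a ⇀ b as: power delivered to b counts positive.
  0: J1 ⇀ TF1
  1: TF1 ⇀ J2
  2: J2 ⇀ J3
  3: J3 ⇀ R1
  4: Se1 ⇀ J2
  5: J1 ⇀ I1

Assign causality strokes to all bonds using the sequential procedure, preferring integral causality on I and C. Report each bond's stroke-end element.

b0 →J1
b1 →TF1
b2 →J3
b3 →R1
b4 →J2
b5 →I1

#4 stroke at J2  (Se1 (Se) sets effort on bond)
#1 stroke at TF1  (0-jn J2 has e-setter on 4)
#2 stroke at J3  (J2 effort already set via bond 4)
#3 stroke at R1  (closing 1-jn rule on J3)
#0 stroke at J1  (TF1: transformer flips bond 1)
#5 stroke at I1  (J1: bond 0 brought effort, rest push out)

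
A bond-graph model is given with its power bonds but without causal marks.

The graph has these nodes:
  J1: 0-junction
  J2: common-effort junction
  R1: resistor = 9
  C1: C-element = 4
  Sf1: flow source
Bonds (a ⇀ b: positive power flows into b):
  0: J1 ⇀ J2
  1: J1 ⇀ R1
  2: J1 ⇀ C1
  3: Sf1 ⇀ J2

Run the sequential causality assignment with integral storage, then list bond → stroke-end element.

β0 →J2
β1 →R1
β2 →J1
β3 →Sf1

bond 3 stroke→Sf1  (Sf1 (Sf) sets flow on bond)
bond 0 stroke→J2  (J2 needs exactly one e-in)
bond 2 stroke→J1  (prefer integral on C1)
bond 1 stroke→R1  (0-jn J1 has e-setter on 2)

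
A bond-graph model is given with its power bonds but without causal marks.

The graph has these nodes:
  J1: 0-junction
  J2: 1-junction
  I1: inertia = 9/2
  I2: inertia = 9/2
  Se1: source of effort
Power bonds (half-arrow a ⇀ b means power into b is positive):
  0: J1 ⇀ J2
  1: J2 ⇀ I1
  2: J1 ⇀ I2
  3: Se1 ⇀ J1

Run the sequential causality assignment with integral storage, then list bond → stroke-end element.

#3 |J1  (Se1: effort source, stroke at far end)
#0 |J2  (0-jn J1 has e-setter on 3)
#2 |I2  (J1: bond 3 brought effort, rest push out)
#1 |I1  (only one flow-in slot at J2)

b0 stroke at J2
b1 stroke at I1
b2 stroke at I2
b3 stroke at J1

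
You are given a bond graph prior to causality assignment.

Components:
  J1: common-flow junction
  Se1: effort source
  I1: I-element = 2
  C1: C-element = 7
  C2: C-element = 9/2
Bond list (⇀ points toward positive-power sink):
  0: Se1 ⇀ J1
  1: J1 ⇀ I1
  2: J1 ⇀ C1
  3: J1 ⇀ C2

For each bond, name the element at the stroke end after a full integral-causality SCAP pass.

b0 stroke→J1
b1 stroke→I1
b2 stroke→J1
b3 stroke→J1

#0 |J1  (source Se1 imposes e)
#1 |I1  (I1 outputs flow p/I1)
#2 |J1  (1-jn J1 has f-setter on 1)
#3 |J1  (J1: bond 1 brought flow, rest push out)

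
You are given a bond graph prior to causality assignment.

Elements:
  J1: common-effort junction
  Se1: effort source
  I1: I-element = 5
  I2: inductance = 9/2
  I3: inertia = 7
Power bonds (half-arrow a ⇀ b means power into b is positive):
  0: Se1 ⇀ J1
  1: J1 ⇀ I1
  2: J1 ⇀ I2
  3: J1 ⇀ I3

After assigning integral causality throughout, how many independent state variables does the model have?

b0 →J1  (Se1 (Se) sets effort on bond)
b1 →I1  (common-e at J1 fixed by 0)
b2 →I2  (J1: bond 0 brought effort, rest push out)
b3 →I3  (J1: bond 0 brought effort, rest push out)

3  (I1, I2, I3 all integral)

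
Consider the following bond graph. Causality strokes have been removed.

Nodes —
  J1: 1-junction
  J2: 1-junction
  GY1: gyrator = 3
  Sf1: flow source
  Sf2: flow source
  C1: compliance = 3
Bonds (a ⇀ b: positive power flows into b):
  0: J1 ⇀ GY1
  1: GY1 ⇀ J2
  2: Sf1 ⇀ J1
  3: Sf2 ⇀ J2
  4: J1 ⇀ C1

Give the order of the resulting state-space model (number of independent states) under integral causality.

bond 2 |Sf1  (Sf1: flow source, stroke at near end)
bond 3 |Sf2  (Sf2 (Sf) sets flow on bond)
bond 0 |J1  (J1 flow already set via bond 2)
bond 4 |J1  (1-jn J1 has f-setter on 2)
bond 1 |J2  (common-f at J2 fixed by 3)

1  (C1 all integral)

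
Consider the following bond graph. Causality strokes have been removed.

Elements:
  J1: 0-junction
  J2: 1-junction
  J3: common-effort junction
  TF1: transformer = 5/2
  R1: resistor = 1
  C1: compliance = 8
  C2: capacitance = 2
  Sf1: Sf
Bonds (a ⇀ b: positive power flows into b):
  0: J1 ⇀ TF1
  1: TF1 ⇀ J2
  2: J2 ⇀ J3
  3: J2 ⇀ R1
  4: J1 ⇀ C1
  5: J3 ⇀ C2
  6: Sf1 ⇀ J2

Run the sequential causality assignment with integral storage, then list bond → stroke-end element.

#0 |TF1
#1 |J2
#2 |J2
#3 |J2
#4 |J1
#5 |J3
#6 |Sf1

#6 stroke→Sf1  (Sf1 (Sf) sets flow on bond)
#1 stroke→J2  (1-jn J2 has f-setter on 6)
#2 stroke→J2  (1-jn J2 has f-setter on 6)
#3 stroke→J2  (common-f at J2 fixed by 6)
#5 stroke→J3  (J3: last free bond brings effort in)
#0 stroke→TF1  (TF1 one-in-one-out from 1)
#4 stroke→J1  (J1: last free bond brings effort in)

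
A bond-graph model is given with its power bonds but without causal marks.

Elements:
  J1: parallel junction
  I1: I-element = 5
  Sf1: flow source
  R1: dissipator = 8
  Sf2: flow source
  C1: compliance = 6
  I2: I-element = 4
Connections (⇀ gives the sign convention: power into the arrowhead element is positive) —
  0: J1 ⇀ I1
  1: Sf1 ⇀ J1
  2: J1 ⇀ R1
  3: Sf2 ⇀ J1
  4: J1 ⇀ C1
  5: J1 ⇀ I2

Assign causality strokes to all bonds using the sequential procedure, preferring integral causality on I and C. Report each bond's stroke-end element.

β1 stroke at Sf1  (Sf1: flow source, stroke at near end)
β3 stroke at Sf2  (Sf2 fixes flow; stroke at Sf2)
β0 stroke at I1  (I1 outputs flow p/I1)
β4 stroke at J1  (prefer integral on C1)
β2 stroke at R1  (0-jn J1 has e-setter on 4)
β5 stroke at I2  (J1: bond 4 brought effort, rest push out)

#0 →I1
#1 →Sf1
#2 →R1
#3 →Sf2
#4 →J1
#5 →I2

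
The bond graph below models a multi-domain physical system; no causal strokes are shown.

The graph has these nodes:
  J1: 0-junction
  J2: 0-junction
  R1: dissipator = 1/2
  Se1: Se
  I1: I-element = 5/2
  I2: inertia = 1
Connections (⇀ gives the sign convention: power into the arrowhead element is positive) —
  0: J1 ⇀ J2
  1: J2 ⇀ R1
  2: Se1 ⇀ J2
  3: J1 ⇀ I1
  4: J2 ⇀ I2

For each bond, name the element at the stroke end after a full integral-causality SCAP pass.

β0 stroke at J1
β1 stroke at R1
β2 stroke at J2
β3 stroke at I1
β4 stroke at I2

bond 2 |J2  (Se1: effort source, stroke at far end)
bond 0 |J1  (common-e at J2 fixed by 2)
bond 1 |R1  (0-jn J2 has e-setter on 2)
bond 4 |I2  (J2: bond 2 brought effort, rest push out)
bond 3 |I1  (J1: bond 0 brought effort, rest push out)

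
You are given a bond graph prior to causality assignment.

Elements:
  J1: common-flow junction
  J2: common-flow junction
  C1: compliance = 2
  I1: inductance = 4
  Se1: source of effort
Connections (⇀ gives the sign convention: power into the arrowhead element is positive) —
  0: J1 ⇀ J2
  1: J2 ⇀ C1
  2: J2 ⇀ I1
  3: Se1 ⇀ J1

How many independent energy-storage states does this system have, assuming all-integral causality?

bond 3 |J1  (Se1 (Se) sets effort on bond)
bond 0 |J2  (J1: last free bond brings flow in)
bond 1 |J2  (C1 integral (e out))
bond 2 |I1  (closing 1-jn rule on J2)

2  (C1, I1 all integral)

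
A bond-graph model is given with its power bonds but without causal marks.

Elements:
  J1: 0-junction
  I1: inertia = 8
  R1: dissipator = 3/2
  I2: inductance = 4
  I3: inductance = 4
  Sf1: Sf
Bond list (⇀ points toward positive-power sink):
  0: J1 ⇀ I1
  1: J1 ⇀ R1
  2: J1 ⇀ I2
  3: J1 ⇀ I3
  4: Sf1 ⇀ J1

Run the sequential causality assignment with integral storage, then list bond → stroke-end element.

β4 →Sf1  (Sf1 fixes flow; stroke at Sf1)
β0 →I1  (I1 integral (f out))
β2 →I2  (I2: I, integral causality)
β3 →I3  (prefer integral on I3)
β1 →J1  (J1: last free bond brings effort in)

b0 |I1
b1 |J1
b2 |I2
b3 |I3
b4 |Sf1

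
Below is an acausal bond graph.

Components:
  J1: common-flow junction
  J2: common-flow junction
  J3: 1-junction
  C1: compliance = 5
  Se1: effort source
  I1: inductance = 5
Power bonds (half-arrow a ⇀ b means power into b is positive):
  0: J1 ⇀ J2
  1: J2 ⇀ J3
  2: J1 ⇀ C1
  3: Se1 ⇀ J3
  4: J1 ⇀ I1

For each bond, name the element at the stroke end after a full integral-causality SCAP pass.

#0 stroke at J1
#1 stroke at J2
#2 stroke at J1
#3 stroke at J3
#4 stroke at I1

#3 stroke at J3  (Se1 fixes effort; stroke away)
#1 stroke at J2  (J3 needs exactly one f-in)
#0 stroke at J1  (J2 needs exactly one f-in)
#2 stroke at J1  (C1: C, integral causality)
#4 stroke at I1  (J1 needs exactly one f-in)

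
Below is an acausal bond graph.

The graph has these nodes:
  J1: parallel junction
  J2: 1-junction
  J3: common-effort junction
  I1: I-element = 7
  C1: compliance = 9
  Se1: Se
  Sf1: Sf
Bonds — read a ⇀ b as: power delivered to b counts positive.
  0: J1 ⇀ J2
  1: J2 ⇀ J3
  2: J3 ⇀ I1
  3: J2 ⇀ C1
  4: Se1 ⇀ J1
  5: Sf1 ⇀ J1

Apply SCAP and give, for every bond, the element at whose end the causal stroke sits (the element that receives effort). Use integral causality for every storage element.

bond 0 stroke at J2
bond 1 stroke at J3
bond 2 stroke at I1
bond 3 stroke at J2
bond 4 stroke at J1
bond 5 stroke at Sf1

bond 4 stroke at J1  (Se1 (Se) sets effort on bond)
bond 5 stroke at Sf1  (source Sf1 imposes f)
bond 0 stroke at J2  (J1 effort already set via bond 4)
bond 2 stroke at I1  (I1 integral (f out))
bond 1 stroke at J3  (closing 0-jn rule on J3)
bond 3 stroke at J2  (common-f at J2 fixed by 1)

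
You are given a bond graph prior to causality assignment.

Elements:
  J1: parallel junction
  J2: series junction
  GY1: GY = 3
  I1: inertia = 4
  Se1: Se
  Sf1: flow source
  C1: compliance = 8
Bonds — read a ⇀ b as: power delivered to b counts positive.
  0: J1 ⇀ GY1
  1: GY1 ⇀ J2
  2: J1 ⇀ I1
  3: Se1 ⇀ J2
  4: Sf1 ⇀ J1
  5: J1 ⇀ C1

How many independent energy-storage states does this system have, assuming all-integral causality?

2  (C1, I1 all integral)

β3 |J2  (Se1 fixes effort; stroke away)
β4 |Sf1  (Sf1 fixes flow; stroke at Sf1)
β1 |GY1  (closing 1-jn rule on J2)
β0 |GY1  (GY1: gyrator matches bond 1)
β2 |I1  (I1: I, integral causality)
β5 |J1  (J1 needs exactly one e-in)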